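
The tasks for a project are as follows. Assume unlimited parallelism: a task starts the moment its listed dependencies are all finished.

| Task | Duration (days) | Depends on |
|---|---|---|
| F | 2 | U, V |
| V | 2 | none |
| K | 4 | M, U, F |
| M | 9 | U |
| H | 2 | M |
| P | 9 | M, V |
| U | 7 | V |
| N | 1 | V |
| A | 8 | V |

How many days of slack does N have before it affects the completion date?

24

Critical path: V→U→M→P = 2+7+9+9 = 27, so the finish is 27 days.
N finishes as early as 3 and must finish by 27.
Float = 27 − 3 = 24.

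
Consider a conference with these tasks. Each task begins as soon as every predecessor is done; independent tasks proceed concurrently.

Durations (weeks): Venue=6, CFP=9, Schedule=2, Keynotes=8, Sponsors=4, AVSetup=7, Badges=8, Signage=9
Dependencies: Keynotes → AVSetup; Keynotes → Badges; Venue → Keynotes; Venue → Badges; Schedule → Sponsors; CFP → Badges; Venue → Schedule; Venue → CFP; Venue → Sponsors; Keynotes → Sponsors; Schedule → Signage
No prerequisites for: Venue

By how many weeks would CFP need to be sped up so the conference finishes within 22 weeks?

1

Current finish: 23 weeks; target: 22.
CFP is on every critical path, so each week cut from CFP cuts the finish by one (this holds down to a finish of 22).
Need 23 − 22 = 1 week off CFP → CFP becomes 8 weeks, finish becomes 22.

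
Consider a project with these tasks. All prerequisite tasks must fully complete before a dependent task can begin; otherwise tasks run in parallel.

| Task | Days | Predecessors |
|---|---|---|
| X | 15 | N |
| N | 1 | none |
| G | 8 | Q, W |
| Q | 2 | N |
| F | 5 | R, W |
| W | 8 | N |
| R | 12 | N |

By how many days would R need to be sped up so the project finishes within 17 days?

Current finish: 18 days; target: 17.
R is on every critical path, so each day cut from R cuts the finish by one (this holds down to a finish of 17).
Need 18 − 17 = 1 day off R → R becomes 11 days, finish becomes 17.

1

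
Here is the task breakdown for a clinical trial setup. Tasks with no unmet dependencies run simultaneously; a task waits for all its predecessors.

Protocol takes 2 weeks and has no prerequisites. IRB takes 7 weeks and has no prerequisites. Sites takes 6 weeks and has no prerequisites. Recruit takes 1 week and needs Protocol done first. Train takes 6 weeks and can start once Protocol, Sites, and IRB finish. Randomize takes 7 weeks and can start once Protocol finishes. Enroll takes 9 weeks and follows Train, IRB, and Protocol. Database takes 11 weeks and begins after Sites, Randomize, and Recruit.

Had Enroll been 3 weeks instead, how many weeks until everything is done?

20

Baseline: IRB→Train→Enroll = 7+6+9 = 22 → 22 weeks.
Enroll lies on that path, so at 3 weeks the path becomes 16 weeks.
New critical path: Protocol→Randomize→Database = 2+7+11 = 20 ⇒ 20 weeks.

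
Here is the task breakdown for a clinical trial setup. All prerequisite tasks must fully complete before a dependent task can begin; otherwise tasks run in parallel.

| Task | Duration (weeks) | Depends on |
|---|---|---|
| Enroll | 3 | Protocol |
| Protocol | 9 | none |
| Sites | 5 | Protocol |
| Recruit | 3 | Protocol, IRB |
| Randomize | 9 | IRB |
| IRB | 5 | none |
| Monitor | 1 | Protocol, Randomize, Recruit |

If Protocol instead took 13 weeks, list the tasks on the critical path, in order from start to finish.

Protocol, Sites

The binding path is IRB→Randomize→Monitor = 5+9+1 = 15; finish at 15 weeks.
Protocol is off the critical path — its longest chain is 14 weeks, giving 1 of slack.
New critical path: Protocol→Sites = 13+5 = 18 ⇒ 18 weeks.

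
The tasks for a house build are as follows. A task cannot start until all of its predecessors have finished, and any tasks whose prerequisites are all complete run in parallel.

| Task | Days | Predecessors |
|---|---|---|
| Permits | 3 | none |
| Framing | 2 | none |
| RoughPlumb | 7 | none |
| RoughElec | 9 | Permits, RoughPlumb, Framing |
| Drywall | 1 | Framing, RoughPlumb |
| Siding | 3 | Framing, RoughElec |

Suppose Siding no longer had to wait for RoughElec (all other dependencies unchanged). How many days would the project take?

Original critical path: RoughPlumb→RoughElec→Siding = 7+9+3 = 19 ⇒ 19 days.
Without RoughElec→Siding, Siding's earliest start moves from 16 to 2.
The longest chain is now RoughPlumb→RoughElec = 7+9 = 16, so the project takes 16 days.

16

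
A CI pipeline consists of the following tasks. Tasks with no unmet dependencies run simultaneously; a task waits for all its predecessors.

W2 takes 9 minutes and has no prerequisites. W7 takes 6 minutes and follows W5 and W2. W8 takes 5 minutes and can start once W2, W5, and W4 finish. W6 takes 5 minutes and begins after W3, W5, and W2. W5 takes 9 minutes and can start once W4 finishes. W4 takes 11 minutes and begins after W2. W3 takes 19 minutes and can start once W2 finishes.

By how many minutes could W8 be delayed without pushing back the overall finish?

The longest chain is W2→W4→W5→W7 = 9+11+9+6 = 35; overall finish 35 minutes.
The longest chain containing W8 totals 34 minutes.
Slack of W8 = 30 − 29 = 1 minute.

1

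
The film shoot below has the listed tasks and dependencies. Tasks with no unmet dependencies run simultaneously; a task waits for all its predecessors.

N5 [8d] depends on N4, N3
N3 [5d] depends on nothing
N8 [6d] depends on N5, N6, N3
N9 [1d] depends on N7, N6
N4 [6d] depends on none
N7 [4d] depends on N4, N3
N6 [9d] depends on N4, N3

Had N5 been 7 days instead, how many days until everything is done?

Actual critical path: N4→N6→N8 = 6+9+6 = 21 ⇒ 21 days.
N5 is off the critical path — its longest chain is 20 days, giving 1 of slack.
The critical path is still N4→N6→N8; finish is now 21 days.

21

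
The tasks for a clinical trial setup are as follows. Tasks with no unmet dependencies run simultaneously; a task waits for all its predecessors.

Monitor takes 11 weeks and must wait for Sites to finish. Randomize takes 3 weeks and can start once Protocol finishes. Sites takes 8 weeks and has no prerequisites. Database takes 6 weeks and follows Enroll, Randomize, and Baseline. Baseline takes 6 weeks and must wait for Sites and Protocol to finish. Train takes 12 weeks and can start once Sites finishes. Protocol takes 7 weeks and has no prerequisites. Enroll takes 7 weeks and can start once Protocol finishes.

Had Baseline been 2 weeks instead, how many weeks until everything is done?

Actual critical path: Sites→Baseline→Database = 8+6+6 = 20 ⇒ 20 weeks.
Baseline lies on that path, so at 2 weeks the path becomes 16 weeks.
The binding chain switches to Protocol→Enroll→Database = 7+7+6 = 20; finish 20 weeks.

20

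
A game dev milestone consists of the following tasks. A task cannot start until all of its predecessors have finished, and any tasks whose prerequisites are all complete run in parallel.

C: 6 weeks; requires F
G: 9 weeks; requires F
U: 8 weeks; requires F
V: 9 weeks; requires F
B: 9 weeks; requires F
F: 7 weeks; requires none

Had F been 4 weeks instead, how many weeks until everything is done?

13

Baseline: F→V = 7+9 = 16 → 16 weeks.
F is on the critical path; changing it to 4 makes that path 13 weeks.
The critical path is still F→V; finish is now 13 weeks.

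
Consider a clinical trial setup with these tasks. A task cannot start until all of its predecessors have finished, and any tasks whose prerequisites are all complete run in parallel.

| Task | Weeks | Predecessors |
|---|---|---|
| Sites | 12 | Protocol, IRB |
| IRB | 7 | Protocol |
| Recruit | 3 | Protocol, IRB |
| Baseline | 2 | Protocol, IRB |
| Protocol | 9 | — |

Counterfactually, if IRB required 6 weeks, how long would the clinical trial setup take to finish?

27

The binding path is Protocol→IRB→Sites = 9+7+12 = 28; finish at 28 weeks.
IRB is on the critical path; changing it to 6 makes that path 27 weeks.
No other chain overtakes it, so the finish is 27 weeks.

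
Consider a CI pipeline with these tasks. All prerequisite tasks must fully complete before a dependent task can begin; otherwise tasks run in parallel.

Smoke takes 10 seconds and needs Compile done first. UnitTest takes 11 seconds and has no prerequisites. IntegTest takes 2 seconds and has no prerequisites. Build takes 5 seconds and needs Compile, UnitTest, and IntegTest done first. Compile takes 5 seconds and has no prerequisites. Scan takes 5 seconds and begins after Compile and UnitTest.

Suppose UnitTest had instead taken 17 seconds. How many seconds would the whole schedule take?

Actual critical path: UnitTest→Build = 11+5 = 16 ⇒ 16 seconds.
Since UnitTest is critical, the +6 change carries straight to that chain (now 22 seconds).
No other chain overtakes it, so the finish is 22 seconds.

22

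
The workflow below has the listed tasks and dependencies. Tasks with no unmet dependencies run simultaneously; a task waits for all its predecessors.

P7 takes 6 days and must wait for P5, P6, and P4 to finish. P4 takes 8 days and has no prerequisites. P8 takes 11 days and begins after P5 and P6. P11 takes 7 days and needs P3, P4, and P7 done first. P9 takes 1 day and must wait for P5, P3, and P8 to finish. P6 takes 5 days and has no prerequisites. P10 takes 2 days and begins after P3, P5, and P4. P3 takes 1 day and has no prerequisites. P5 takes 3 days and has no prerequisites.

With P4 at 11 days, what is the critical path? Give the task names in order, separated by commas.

P4, P7, P11

Critical path before the change: P4→P7→P11 = 8+6+7 = 21 giving 21 days.
P4 is on the critical path; changing it to 11 makes that path 24 days.
That remains the longest chain; total 24 days.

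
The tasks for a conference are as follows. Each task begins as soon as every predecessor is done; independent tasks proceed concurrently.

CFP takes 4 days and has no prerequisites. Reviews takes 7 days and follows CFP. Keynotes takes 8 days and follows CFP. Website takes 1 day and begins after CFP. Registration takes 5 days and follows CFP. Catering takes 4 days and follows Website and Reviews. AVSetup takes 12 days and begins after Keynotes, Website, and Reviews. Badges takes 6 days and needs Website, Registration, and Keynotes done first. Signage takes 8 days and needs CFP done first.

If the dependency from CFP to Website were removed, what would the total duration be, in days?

Original critical path: CFP→Keynotes→AVSetup = 4+8+12 = 24 ⇒ 24 days.
Without CFP→Website, Website's earliest start moves from 4 to 0.
The longest chain is now CFP→Keynotes→AVSetup = 4+8+12 = 24, so the project takes 24 days.

24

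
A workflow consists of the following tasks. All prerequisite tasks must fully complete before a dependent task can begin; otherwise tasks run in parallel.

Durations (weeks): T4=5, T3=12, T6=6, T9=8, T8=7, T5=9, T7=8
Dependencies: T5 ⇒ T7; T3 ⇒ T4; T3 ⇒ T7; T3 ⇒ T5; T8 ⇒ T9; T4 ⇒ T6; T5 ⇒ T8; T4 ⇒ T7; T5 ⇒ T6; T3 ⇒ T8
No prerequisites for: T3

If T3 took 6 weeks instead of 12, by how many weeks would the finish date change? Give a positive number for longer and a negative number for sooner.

The binding path is T3→T5→T8→T9 = 12+9+7+8 = 36; finish at 36 weeks.
T3 lies on that path, so at 6 weeks the path becomes 30 weeks.
That remains the longest chain; total 30 weeks.
Change in finish: 30 − 36 = -6 weeks.

-6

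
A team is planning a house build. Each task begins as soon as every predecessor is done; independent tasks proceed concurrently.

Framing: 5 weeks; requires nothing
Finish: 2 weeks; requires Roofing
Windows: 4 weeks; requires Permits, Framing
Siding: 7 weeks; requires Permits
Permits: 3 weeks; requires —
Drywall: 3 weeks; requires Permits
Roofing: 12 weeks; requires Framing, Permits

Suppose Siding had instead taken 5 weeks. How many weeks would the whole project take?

19

As given, the longest chain is Framing→Roofing→Finish = 5+12+2 = 19, so the finish is 19 weeks.
Siding is off the critical path — its longest chain is 10 weeks, giving 9 of slack.
No other chain overtakes it, so the finish is 19 weeks.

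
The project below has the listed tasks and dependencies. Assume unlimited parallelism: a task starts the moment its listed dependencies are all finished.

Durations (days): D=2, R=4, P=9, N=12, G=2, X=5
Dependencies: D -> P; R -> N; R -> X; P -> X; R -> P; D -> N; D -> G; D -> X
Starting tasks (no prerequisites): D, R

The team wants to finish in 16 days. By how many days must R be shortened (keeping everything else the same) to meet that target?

Current finish: 18 days; target: 16.
R is on every critical path, so each day cut from R cuts the finish by one (this holds down to a finish of 16).
Need 18 − 16 = 2 days off R → R becomes 2 days, finish becomes 16.

2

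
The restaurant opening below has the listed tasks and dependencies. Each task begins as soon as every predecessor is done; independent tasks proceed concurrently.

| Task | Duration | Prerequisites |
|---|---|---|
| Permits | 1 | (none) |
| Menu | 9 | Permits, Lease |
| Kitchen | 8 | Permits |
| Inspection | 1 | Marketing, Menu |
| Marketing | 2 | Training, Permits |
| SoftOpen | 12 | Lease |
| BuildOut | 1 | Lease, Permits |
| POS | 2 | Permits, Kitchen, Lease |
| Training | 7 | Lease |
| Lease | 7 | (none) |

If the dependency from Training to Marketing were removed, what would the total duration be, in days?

Original critical path: Lease→SoftOpen = 7+12 = 19 ⇒ 19 days.
Without Training→Marketing, Marketing's earliest start moves from 14 to 1.
New critical path: Lease→SoftOpen = 7+12 = 19 ⇒ 19 days.

19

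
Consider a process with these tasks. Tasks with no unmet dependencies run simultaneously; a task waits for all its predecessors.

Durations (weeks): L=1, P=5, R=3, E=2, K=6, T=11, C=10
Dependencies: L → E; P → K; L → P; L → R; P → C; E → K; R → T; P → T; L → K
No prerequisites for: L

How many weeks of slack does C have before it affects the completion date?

1

The longest chain is L→P→T = 1+5+11 = 17; overall finish 17 weeks.
The longest chain containing C totals 16 weeks.
Slack of C = 7 − 6 = 1 week.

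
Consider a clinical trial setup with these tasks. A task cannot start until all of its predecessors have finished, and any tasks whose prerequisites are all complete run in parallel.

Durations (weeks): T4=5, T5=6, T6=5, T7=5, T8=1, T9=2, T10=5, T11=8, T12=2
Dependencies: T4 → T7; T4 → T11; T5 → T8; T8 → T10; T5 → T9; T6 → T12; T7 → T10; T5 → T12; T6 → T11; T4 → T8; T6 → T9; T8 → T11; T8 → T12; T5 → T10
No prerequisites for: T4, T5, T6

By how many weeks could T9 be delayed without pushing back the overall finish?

The longest chain is T4→T7→T10 = 5+5+5 = 15; overall finish 15 weeks.
T9 finishes as early as 8 and must finish by 15.
Slack of T9 = 13 − 6 = 7 weeks.

7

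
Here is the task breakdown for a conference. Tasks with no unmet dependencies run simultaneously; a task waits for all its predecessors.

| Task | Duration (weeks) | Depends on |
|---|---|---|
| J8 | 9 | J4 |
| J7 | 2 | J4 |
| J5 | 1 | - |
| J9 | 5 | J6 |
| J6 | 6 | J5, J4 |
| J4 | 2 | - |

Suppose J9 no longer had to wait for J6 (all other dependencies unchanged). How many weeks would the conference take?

11

With the dependency in place, J4→J6→J9 = 2+6+5 = 13 sets the finish at 13 weeks.
Without J6→J9, J9's earliest start moves from 8 to 0.
After: J4→J8 = 2+9 = 11 → 11 weeks.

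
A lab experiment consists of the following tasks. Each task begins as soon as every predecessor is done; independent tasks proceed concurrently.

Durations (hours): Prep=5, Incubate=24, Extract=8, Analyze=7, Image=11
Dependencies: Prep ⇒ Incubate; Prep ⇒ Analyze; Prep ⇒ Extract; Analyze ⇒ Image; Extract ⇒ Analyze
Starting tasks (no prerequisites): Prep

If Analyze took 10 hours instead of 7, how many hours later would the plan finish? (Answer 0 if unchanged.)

3

The binding path is Prep→Extract→Analyze→Image = 5+8+7+11 = 31; finish at 31 hours.
Since Analyze is critical, the +3 change carries straight to that chain (now 34 hours).
No other chain overtakes it, so the finish is 34 hours.
Change in finish: 34 − 31 = +3 hours.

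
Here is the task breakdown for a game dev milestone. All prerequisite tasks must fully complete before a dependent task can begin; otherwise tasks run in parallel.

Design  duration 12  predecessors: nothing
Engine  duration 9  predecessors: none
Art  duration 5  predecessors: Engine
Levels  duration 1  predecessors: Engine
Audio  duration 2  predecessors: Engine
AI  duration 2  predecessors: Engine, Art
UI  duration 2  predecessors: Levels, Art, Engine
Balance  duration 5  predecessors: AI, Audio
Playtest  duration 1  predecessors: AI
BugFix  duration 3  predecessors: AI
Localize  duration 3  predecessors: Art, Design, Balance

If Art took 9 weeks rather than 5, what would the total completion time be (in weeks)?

28

Actual critical path: Engine→Art→AI→Balance→Localize = 9+5+2+5+3 = 24 ⇒ 24 weeks.
Art is on the critical path; changing it to 9 makes that path 28 weeks.
The critical path is still Engine→Art→AI→Balance→Localize; finish is now 28 weeks.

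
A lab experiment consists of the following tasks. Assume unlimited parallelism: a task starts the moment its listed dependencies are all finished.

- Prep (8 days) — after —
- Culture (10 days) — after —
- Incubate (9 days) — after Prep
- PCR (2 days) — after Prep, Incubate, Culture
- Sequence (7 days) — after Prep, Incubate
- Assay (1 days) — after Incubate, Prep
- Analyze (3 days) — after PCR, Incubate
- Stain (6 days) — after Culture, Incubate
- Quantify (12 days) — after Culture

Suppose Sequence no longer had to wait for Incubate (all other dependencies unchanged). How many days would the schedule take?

23

Original critical path: Prep→Incubate→Sequence = 8+9+7 = 24 ⇒ 24 days.
Without Incubate→Sequence, Sequence's earliest start moves from 17 to 8.
New critical path: Prep→Incubate→Stain = 8+9+6 = 23 ⇒ 23 days.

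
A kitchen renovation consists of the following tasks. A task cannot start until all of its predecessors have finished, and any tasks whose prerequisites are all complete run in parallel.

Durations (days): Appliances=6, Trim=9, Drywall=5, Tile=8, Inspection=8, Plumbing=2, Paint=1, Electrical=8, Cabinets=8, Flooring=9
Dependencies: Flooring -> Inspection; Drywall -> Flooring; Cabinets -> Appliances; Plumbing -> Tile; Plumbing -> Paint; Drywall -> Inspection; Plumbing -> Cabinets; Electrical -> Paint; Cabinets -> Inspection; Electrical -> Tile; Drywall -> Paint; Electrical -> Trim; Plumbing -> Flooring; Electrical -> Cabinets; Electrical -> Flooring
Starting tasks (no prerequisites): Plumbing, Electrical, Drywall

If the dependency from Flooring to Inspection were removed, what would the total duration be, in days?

24

Original critical path: Electrical→Flooring→Inspection = 8+9+8 = 25 ⇒ 25 days.
Without Flooring→Inspection, Inspection's earliest start moves from 17 to 16.
After: Electrical→Cabinets→Inspection = 8+8+8 = 24 → 24 days.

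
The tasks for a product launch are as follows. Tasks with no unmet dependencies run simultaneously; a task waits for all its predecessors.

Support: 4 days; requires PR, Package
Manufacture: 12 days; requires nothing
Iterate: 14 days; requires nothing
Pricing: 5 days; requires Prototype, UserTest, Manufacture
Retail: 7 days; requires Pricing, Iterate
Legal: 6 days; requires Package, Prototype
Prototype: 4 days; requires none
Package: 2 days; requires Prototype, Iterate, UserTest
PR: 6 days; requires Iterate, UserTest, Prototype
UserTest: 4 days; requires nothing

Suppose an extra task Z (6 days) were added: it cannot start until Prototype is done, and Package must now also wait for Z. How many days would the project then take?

24

Originally the project takes 24 days.
With Z inserted, Package now waits for max(Prototype, Iterate, UserTest, Z).
New critical path: Iterate→PR→Support = 14+6+4 = 24 ⇒ 24 days.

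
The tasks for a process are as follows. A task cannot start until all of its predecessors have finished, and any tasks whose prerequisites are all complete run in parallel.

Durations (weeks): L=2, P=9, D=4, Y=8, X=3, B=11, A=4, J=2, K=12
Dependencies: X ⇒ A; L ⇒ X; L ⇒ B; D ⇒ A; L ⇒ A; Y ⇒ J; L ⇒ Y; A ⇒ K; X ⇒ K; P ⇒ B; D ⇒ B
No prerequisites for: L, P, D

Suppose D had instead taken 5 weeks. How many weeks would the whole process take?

21

Critical path before the change: L→X→A→K = 2+3+4+12 = 21 giving 21 weeks.
D has 1 week of float (longest path through it is 20).
The critical path is still L→X→A→K; finish is now 21 weeks.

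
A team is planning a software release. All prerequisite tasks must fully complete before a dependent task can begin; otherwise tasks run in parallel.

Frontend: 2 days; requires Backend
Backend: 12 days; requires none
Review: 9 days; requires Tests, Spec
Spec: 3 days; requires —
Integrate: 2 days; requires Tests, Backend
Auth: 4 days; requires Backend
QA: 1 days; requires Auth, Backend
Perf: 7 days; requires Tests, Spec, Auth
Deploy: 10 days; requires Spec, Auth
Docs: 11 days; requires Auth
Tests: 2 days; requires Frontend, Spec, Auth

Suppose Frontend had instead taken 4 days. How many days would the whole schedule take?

Actual critical path: Backend→Auth→Tests→Review = 12+4+2+9 = 27 ⇒ 27 days.
The longest path through Frontend is only 25 days, so Frontend has float 2.
New critical path: Backend→Frontend→Tests→Review = 12+4+2+9 = 27 ⇒ 27 days.

27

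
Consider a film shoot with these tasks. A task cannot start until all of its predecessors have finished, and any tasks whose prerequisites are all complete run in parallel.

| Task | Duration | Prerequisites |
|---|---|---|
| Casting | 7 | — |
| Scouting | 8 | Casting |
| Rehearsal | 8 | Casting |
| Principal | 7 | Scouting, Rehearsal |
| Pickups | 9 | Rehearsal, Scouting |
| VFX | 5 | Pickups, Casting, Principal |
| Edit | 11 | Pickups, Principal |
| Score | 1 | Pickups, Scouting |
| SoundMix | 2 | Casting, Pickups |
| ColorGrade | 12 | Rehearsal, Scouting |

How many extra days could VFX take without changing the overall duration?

The longest chain is Casting→Scouting→Pickups→Edit = 7+8+9+11 = 35; overall finish 35 days.
VFX finishes as early as 29 and must finish by 35.
Slack of VFX = 30 − 24 = 6 days.

6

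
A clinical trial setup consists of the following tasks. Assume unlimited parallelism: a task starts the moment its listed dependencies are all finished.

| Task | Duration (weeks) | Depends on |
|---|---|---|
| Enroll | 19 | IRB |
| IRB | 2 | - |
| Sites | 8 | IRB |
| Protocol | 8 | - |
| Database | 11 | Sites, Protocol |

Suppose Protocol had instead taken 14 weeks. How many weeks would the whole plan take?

25

The binding path is IRB→Sites→Database = 2+8+11 = 21; finish at 21 weeks.
Protocol is off the critical path — its longest chain is 19 weeks, giving 2 of slack.
New critical path: Protocol→Database = 14+11 = 25 ⇒ 25 weeks.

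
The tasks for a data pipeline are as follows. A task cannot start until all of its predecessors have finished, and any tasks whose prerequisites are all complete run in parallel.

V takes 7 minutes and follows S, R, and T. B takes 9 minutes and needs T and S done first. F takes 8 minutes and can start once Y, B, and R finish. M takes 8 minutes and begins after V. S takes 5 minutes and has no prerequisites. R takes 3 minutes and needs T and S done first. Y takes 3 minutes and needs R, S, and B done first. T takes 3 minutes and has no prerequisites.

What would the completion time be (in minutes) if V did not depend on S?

25

With the dependency in place, S→B→Y→F = 5+9+3+8 = 25 sets the finish at 25 minutes.
Dropping S→V doesn't change V's earliest start (8); another predecessor still binds.
The longest chain is now S→B→Y→F = 5+9+3+8 = 25, so the schedule takes 25 minutes.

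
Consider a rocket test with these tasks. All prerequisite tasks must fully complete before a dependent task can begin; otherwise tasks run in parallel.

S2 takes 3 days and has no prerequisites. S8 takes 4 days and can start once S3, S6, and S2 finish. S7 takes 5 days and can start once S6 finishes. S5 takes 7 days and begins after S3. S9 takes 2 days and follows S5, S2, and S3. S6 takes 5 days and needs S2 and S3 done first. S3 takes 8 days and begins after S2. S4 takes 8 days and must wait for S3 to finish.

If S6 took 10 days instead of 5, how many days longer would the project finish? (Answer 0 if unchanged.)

5

As given, the longest chain is S2→S3→S6→S7 = 3+8+5+5 = 21, so the finish is 21 days.
Since S6 is critical, the +5 change carries straight to that chain (now 26 days).
The critical path is still S2→S3→S6→S7; finish is now 26 days.
Change in finish: 26 − 21 = +5 days.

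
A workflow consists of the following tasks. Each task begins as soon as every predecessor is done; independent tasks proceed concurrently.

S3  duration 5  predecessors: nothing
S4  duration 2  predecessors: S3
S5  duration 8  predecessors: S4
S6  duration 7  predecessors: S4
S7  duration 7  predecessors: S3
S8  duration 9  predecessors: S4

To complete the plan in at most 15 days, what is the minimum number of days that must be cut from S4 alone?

1

Current finish: 16 days; target: 15.
S4 is on every critical path, so each day cut from S4 cuts the finish by one (this holds down to a finish of 15).
Need 16 − 15 = 1 day off S4 → S4 becomes 1 day, finish becomes 15.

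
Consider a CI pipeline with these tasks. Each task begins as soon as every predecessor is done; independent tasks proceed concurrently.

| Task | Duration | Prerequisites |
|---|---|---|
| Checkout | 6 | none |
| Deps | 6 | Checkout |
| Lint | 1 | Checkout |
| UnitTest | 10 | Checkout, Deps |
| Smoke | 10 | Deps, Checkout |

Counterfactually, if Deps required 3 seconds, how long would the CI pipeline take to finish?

As given, the longest chain is Checkout→Deps→UnitTest = 6+6+10 = 22, so the finish is 22 seconds.
Deps lies on that path, so at 3 seconds the path becomes 19 seconds.
That remains the longest chain; total 19 seconds.

19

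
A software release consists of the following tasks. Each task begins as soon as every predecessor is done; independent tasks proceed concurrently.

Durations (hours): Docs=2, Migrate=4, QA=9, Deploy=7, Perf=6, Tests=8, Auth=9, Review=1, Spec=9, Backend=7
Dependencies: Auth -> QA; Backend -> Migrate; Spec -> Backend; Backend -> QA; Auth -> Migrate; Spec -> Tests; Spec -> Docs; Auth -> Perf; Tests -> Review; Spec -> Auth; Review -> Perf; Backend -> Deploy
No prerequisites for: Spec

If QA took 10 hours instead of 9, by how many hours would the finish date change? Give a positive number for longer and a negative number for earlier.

Baseline: Spec→Auth→QA = 9+9+9 = 27 → 27 hours.
Since QA is critical, the +1 change carries straight to that chain (now 28 hours).
The critical path is still Spec→Auth→QA; finish is now 28 hours.
Change in finish: 28 − 27 = +1 hours.

1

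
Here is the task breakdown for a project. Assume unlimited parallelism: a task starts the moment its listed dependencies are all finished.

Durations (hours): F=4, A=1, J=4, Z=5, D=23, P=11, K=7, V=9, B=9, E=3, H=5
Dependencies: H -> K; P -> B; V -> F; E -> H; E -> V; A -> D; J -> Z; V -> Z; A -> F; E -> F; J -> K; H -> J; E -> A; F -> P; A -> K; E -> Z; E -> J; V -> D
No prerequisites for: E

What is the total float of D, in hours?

E→V→F→P→B = 3+9+4+11+9 = 36 sets the makespan at 36 hours.
Longest path through D: 35 hours (earliest finish 35, latest finish 36).
Slack of D = 13 − 12 = 1 hour.

1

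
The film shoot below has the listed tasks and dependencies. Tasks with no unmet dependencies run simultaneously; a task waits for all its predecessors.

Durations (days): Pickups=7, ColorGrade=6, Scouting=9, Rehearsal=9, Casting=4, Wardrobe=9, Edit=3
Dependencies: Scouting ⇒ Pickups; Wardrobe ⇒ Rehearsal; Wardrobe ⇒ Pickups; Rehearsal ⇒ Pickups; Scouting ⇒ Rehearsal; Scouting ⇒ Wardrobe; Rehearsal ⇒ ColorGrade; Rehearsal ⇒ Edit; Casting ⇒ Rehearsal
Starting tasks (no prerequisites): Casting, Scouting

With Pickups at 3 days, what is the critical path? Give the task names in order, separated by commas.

Scouting, Wardrobe, Rehearsal, ColorGrade

Baseline: Scouting→Wardrobe→Rehearsal→Pickups = 9+9+9+7 = 34 → 34 days.
Since Pickups is critical, the -4 change carries straight to that chain (now 30 days).
Now Scouting→Wardrobe→Rehearsal→ColorGrade = 9+9+9+6 = 33 is longest, so the finish becomes 33 days.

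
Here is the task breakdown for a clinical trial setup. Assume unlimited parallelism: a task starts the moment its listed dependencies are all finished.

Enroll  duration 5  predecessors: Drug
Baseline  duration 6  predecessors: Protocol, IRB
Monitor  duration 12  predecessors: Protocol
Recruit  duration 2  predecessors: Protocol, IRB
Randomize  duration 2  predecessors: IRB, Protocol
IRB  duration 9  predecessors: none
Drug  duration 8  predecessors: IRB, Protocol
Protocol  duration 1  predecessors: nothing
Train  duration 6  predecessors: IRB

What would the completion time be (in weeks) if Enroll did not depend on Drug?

17

Original critical path: IRB→Drug→Enroll = 9+8+5 = 22 ⇒ 22 weeks.
Without Drug→Enroll, Enroll's earliest start moves from 17 to 0.
New critical path: IRB→Drug = 9+8 = 17 ⇒ 17 weeks.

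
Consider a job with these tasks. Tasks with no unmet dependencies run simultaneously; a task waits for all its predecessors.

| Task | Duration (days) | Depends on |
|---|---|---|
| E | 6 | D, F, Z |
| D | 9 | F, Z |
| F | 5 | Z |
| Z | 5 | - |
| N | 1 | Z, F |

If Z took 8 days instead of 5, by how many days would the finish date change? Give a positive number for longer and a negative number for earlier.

3

The binding path is Z→F→D→E = 5+5+9+6 = 25; finish at 25 days.
Z is on the critical path; changing it to 8 makes that path 28 days.
No other chain overtakes it, so the finish is 28 days.
Change in finish: 28 − 25 = +3 days.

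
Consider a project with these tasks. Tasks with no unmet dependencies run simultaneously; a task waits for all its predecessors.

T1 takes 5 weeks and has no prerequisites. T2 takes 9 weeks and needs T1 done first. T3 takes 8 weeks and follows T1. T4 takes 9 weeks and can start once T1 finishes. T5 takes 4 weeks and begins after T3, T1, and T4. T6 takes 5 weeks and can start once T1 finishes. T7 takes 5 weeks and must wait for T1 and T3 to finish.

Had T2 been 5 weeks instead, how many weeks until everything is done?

18

Actual critical path: T1→T3→T7 = 5+8+5 = 18 ⇒ 18 weeks.
T2 is off the critical path — its longest chain is 14 weeks, giving 4 of slack.
That remains the longest chain; total 18 weeks.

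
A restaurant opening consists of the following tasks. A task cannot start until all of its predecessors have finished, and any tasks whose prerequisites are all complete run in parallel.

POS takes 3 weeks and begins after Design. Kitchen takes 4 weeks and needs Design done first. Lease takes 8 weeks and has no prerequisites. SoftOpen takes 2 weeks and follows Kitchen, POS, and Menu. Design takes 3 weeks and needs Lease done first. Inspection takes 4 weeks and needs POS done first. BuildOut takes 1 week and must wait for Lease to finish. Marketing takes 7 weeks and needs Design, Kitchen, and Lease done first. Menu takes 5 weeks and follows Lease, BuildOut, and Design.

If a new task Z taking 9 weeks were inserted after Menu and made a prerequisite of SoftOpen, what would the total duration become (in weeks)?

Originally the restaurant opening takes 22 weeks.
With Z inserted, SoftOpen now waits for max(Kitchen, POS, Menu, Z).
New critical path: Lease→Design→Menu→Z→SoftOpen = 8+3+5+9+2 = 27 ⇒ 27 weeks.

27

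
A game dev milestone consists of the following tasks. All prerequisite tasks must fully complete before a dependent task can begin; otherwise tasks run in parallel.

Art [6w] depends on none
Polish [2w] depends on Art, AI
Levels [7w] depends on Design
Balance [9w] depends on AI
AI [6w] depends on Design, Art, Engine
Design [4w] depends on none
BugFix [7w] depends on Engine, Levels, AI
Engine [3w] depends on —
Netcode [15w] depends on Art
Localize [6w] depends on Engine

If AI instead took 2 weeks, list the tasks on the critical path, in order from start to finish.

Art, Netcode

Baseline: Art→AI→Balance = 6+6+9 = 21 → 21 weeks.
AI lies on that path, so at 2 weeks the path becomes 17 weeks.
New critical path: Art→Netcode = 6+15 = 21 ⇒ 21 weeks.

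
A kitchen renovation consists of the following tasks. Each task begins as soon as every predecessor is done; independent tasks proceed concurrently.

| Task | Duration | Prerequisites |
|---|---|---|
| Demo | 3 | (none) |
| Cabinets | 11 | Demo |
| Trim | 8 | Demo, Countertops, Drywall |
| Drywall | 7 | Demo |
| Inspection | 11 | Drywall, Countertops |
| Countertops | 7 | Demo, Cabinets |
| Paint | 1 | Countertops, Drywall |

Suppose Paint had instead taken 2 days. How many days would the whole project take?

32

As given, the longest chain is Demo→Cabinets→Countertops→Inspection = 3+11+7+11 = 32, so the finish is 32 days.
The longest path through Paint is only 22 days, so Paint has float 10.
That remains the longest chain; total 32 days.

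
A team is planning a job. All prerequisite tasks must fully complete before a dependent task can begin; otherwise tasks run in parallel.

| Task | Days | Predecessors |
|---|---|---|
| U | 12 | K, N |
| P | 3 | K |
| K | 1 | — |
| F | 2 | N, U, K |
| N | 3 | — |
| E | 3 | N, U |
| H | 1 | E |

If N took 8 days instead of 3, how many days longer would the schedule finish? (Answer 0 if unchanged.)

The binding path is N→U→E→H = 3+12+3+1 = 19; finish at 19 days.
Since N is critical, the +5 change carries straight to that chain (now 24 days).
That remains the longest chain; total 24 days.
Change in finish: 24 − 19 = +5 days.

5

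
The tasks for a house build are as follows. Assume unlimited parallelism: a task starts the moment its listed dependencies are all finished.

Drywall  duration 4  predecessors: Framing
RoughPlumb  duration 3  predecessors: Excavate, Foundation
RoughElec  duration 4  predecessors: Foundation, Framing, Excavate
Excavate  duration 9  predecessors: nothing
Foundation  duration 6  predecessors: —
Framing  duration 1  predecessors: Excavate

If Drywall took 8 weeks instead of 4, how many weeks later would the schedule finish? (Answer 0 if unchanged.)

Actual critical path: Excavate→Framing→Drywall = 9+1+4 = 14 ⇒ 14 weeks.
Since Drywall is critical, the +4 change carries straight to that chain (now 18 weeks).
That remains the longest chain; total 18 weeks.
Change in finish: 18 − 14 = +4 weeks.

4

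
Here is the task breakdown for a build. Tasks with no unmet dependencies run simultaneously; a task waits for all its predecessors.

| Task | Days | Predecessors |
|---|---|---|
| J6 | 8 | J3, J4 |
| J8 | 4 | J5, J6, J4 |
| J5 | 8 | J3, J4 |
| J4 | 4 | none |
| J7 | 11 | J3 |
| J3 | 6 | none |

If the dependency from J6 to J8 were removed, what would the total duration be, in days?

With the dependency in place, J3→J5→J8 = 6+8+4 = 18 sets the finish at 18 days.
Dropping J6→J8 doesn't change J8's earliest start (14); another predecessor still binds.
The longest chain is now J3→J5→J8 = 6+8+4 = 18, so the job takes 18 days.

18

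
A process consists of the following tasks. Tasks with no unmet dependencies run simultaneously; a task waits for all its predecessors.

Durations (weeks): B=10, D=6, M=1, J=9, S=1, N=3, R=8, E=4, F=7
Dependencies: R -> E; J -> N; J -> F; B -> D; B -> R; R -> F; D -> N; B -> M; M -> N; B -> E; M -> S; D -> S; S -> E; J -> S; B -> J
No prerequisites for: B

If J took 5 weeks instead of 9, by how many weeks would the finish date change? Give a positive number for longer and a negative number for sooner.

Critical path before the change: B→J→F = 10+9+7 = 26 giving 26 weeks.
J is on the critical path; changing it to 5 makes that path 22 weeks.
New critical path: B→R→F = 10+8+7 = 25 ⇒ 25 weeks.
Change in finish: 25 − 26 = -1 weeks.

-1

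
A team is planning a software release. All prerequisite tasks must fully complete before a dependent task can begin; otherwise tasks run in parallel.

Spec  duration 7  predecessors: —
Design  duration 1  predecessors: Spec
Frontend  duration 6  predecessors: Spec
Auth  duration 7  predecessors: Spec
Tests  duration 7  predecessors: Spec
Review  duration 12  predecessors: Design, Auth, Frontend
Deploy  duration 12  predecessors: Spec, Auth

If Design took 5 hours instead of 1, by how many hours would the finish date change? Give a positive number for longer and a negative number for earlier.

Critical path before the change: Spec→Auth→Review = 7+7+12 = 26 giving 26 hours.
The longest path through Design is only 20 hours, so Design has float 6.
No other chain overtakes it, so the finish is 26 hours.
Change in finish: 26 − 26 = +0 hours.

0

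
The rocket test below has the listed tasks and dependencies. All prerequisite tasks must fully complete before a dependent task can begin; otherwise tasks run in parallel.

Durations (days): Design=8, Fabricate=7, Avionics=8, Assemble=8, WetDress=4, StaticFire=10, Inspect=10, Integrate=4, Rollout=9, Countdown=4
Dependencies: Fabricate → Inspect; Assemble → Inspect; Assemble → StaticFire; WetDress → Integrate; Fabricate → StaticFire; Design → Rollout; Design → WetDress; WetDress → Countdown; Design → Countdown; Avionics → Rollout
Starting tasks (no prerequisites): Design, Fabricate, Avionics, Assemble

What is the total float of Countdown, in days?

Critical path: Assemble→StaticFire = 8+10 = 18, so the finish is 18 days.
The longest chain containing Countdown totals 16 days.
Slack of Countdown = 14 − 12 = 2 days.

2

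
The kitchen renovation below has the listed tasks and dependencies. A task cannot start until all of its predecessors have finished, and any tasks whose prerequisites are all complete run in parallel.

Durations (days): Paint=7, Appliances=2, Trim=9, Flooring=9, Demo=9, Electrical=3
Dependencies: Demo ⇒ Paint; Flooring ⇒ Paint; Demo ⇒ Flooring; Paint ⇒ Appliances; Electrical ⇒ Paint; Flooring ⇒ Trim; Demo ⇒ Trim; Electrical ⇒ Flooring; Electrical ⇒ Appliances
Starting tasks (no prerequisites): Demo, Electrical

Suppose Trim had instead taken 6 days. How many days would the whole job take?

27

Actual critical path: Demo→Flooring→Trim = 9+9+9 = 27 ⇒ 27 days.
Since Trim is critical, the -3 change carries straight to that chain (now 24 days).
New critical path: Demo→Flooring→Paint→Appliances = 9+9+7+2 = 27 ⇒ 27 days.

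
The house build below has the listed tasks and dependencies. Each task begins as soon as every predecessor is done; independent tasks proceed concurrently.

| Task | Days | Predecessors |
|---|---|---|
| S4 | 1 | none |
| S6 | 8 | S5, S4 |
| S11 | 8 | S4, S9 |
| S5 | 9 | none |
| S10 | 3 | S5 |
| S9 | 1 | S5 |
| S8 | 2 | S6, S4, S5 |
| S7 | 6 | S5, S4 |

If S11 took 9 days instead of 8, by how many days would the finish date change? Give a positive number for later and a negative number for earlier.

Actual critical path: S5→S6→S8 = 9+8+2 = 19 ⇒ 19 days.
S11 has 1 day of float (longest path through it is 18).
The critical path is still S5→S6→S8; finish is now 19 days.
Change in finish: 19 − 19 = +0 days.

0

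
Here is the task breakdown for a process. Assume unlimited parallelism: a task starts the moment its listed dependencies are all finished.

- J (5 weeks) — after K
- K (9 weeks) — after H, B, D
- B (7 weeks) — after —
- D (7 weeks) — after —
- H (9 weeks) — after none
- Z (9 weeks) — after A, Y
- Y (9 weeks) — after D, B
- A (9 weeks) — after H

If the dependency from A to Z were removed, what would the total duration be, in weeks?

25

Original critical path: H→A→Z = 9+9+9 = 27 ⇒ 27 weeks.
Without A→Z, Z's earliest start moves from 18 to 16.
New critical path: B→Y→Z = 7+9+9 = 25 ⇒ 25 weeks.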